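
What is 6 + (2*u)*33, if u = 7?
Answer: 468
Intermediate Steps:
6 + (2*u)*33 = 6 + (2*7)*33 = 6 + 14*33 = 6 + 462 = 468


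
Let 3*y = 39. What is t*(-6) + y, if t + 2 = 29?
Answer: -149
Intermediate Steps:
t = 27 (t = -2 + 29 = 27)
y = 13 (y = (⅓)*39 = 13)
t*(-6) + y = 27*(-6) + 13 = -162 + 13 = -149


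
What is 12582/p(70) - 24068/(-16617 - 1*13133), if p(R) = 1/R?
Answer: 13101019534/14875 ≈ 8.8074e+5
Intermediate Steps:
12582/p(70) - 24068/(-16617 - 1*13133) = 12582/(1/70) - 24068/(-16617 - 1*13133) = 12582/(1/70) - 24068/(-16617 - 13133) = 12582*70 - 24068/(-29750) = 880740 - 24068*(-1/29750) = 880740 + 12034/14875 = 13101019534/14875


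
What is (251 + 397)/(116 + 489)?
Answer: 648/605 ≈ 1.0711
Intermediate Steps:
(251 + 397)/(116 + 489) = 648/605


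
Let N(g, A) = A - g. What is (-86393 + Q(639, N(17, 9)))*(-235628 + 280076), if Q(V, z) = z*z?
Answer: -3837151392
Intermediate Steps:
Q(V, z) = z**2
(-86393 + Q(639, N(17, 9)))*(-235628 + 280076) = (-86393 + (9 - 1*17)**2)*(-235628 + 280076) = (-86393 + (9 - 17)**2)*44448 = (-86393 + (-8)**2)*44448 = (-86393 + 64)*44448 = -86329*44448 = -3837151392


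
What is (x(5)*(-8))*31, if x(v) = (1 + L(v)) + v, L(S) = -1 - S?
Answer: 0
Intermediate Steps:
x(v) = 0 (x(v) = (1 + (-1 - v)) + v = -v + v = 0)
(x(5)*(-8))*31 = (0*(-8))*31 = 0*31 = 0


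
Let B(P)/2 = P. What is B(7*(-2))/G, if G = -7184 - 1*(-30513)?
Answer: -28/23329 ≈ -0.0012002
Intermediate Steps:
B(P) = 2*P
G = 23329 (G = -7184 + 30513 = 23329)
B(7*(-2))/G = (2*(7*(-2)))/23329 = (2*(-14))*(1/23329) = -28*1/23329 = -28/23329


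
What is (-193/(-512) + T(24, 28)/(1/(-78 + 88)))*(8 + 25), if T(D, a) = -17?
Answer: -2865951/512 ≈ -5597.6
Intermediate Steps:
(-193/(-512) + T(24, 28)/(1/(-78 + 88)))*(8 + 25) = (-193/(-512) - 17/(1/(-78 + 88)))*(8 + 25) = (-193*(-1/512) - 17/(1/10))*33 = (193/512 - 17/⅒)*33 = (193/512 - 17*10)*33 = (193/512 - 170)*33 = -86847/512*33 = -2865951/512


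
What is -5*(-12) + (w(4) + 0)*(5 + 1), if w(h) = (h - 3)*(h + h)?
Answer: 108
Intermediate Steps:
w(h) = 2*h*(-3 + h) (w(h) = (-3 + h)*(2*h) = 2*h*(-3 + h))
-5*(-12) + (w(4) + 0)*(5 + 1) = -5*(-12) + (2*4*(-3 + 4) + 0)*(5 + 1) = 60 + (2*4*1 + 0)*6 = 60 + (8 + 0)*6 = 60 + 8*6 = 60 + 48 = 108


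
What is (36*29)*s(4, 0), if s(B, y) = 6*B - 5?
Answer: 19836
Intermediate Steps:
s(B, y) = -5 + 6*B
(36*29)*s(4, 0) = (36*29)*(-5 + 6*4) = 1044*(-5 + 24) = 1044*19 = 19836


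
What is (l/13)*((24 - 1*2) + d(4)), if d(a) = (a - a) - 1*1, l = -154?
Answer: -3234/13 ≈ -248.77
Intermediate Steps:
d(a) = -1 (d(a) = 0 - 1 = -1)
(l/13)*((24 - 1*2) + d(4)) = (-154/13)*((24 - 1*2) - 1) = (-154*1/13)*((24 - 2) - 1) = -154*(22 - 1)/13 = -154/13*21 = -3234/13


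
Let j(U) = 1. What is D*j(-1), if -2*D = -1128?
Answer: 564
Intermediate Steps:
D = 564 (D = -1/2*(-1128) = 564)
D*j(-1) = 564*1 = 564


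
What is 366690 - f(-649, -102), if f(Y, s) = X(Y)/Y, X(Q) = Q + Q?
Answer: 366688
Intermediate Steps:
X(Q) = 2*Q
f(Y, s) = 2 (f(Y, s) = (2*Y)/Y = 2)
366690 - f(-649, -102) = 366690 - 1*2 = 366690 - 2 = 366688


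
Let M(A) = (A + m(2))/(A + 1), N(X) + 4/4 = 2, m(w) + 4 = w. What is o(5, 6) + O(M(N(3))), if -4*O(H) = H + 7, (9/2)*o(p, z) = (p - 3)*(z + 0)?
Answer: 25/24 ≈ 1.0417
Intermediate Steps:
m(w) = -4 + w
N(X) = 1 (N(X) = -1 + 2 = 1)
o(p, z) = 2*z*(-3 + p)/9 (o(p, z) = 2*((p - 3)*(z + 0))/9 = 2*((-3 + p)*z)/9 = 2*(z*(-3 + p))/9 = 2*z*(-3 + p)/9)
M(A) = (-2 + A)/(1 + A) (M(A) = (A + (-4 + 2))/(A + 1) = (A - 2)/(1 + A) = (-2 + A)/(1 + A))
O(H) = -7/4 - H/4 (O(H) = -(H + 7)/4 = -(7 + H)/4 = -7/4 - H/4)
o(5, 6) + O(M(N(3))) = (2/9)*6*(-3 + 5) + (-7/4 - (-2 + 1)/(4*(1 + 1))) = (2/9)*6*2 + (-7/4 - (-1)/(4*2)) = 8/3 + (-7/4 - (-1)/8) = 8/3 + (-7/4 - 1/4*(-1/2)) = 8/3 + (-7/4 + 1/8) = 8/3 - 13/8 = 25/24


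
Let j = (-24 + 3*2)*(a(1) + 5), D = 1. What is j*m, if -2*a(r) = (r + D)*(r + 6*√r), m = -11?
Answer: -396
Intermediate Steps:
a(r) = -(1 + r)*(r + 6*√r)/2 (a(r) = -(r + 1)*(r + 6*√r)/2 = -(1 + r)*(r + 6*√r)/2)
j = 36 (j = (-24 + 3*2)*((-3*√1 - 3*1^(3/2) - ½*1 - ½*1²) + 5) = (-24 + 6)*((-3*1 - 3*1 - ½ - ½*1) + 5) = -18*((-3 - 3 - ½ - ½) + 5) = -18*(-7 + 5) = -18*(-2) = 36)
j*m = 36*(-11) = -396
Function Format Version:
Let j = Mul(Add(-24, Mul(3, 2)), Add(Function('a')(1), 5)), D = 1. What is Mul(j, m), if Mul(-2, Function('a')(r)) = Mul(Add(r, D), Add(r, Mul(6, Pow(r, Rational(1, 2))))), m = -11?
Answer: -396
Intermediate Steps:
Function('a')(r) = Mul(Rational(-1, 2), Add(1, r), Add(r, Mul(6, Pow(r, Rational(1, 2))))) (Function('a')(r) = Mul(Rational(-1, 2), Mul(Add(r, 1), Add(r, Mul(6, Pow(r, Rational(1, 2)))))) = Mul(Rational(-1, 2), Mul(Add(1, r), Add(r, Mul(6, Pow(r, Rational(1, 2)))))) = Mul(Rational(-1, 2), Add(1, r), Add(r, Mul(6, Pow(r, Rational(1, 2))))))
j = 36 (j = Mul(Add(-24, Mul(3, 2)), Add(Add(Mul(-3, Pow(1, Rational(1, 2))), Mul(-3, Pow(1, Rational(3, 2))), Mul(Rational(-1, 2), 1), Mul(Rational(-1, 2), Pow(1, 2))), 5)) = Mul(Add(-24, 6), Add(Add(Mul(-3, 1), Mul(-3, 1), Rational(-1, 2), Mul(Rational(-1, 2), 1)), 5)) = Mul(-18, Add(Add(-3, -3, Rational(-1, 2), Rational(-1, 2)), 5)) = Mul(-18, Add(-7, 5)) = Mul(-18, -2) = 36)
Mul(j, m) = Mul(36, -11) = -396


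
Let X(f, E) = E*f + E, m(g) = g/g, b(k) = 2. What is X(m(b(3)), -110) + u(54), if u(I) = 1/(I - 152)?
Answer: -21561/98 ≈ -220.01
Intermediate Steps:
m(g) = 1
u(I) = 1/(-152 + I)
X(f, E) = E + E*f
X(m(b(3)), -110) + u(54) = -110*(1 + 1) + 1/(-152 + 54) = -110*2 + 1/(-98) = -220 - 1/98 = -21561/98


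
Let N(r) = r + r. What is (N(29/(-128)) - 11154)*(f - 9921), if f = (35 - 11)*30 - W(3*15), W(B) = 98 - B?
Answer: 3303145895/32 ≈ 1.0322e+8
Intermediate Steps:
f = 667 (f = (35 - 11)*30 - (98 - 3*15) = 24*30 - (98 - 1*45) = 720 - (98 - 45) = 720 - 1*53 = 720 - 53 = 667)
N(r) = 2*r
(N(29/(-128)) - 11154)*(f - 9921) = (2*(29/(-128)) - 11154)*(667 - 9921) = (2*(29*(-1/128)) - 11154)*(-9254) = (2*(-29/128) - 11154)*(-9254) = (-29/64 - 11154)*(-9254) = -713885/64*(-9254) = 3303145895/32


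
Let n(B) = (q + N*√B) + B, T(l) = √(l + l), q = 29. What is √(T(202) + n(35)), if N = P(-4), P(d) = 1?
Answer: √(64 + √35 + 2*√101) ≈ 9.4877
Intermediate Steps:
T(l) = √2*√l (T(l) = √(2*l) = √2*√l)
N = 1
n(B) = 29 + B + √B (n(B) = (29 + 1*√B) + B = (29 + √B) + B = 29 + B + √B)
√(T(202) + n(35)) = √(√2*√202 + (29 + 35 + √35)) = √(2*√101 + (64 + √35)) = √(64 + √35 + 2*√101)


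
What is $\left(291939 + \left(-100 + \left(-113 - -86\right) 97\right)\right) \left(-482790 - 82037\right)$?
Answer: $-163359264940$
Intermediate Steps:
$\left(291939 + \left(-100 + \left(-113 - -86\right) 97\right)\right) \left(-482790 - 82037\right) = \left(291939 + \left(-100 + \left(-113 + 86\right) 97\right)\right) \left(-564827\right) = \left(291939 - 2719\right) \left(-564827\right) = 289220 \left(-564827\right) = -163359264940$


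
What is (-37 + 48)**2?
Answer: 121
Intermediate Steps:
(-37 + 48)**2 = 11**2 = 121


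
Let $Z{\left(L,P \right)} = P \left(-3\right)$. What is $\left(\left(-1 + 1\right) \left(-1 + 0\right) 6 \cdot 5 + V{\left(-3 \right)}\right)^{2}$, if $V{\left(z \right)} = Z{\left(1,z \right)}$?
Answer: $81$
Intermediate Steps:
$Z{\left(L,P \right)} = - 3 P$
$V{\left(z \right)} = - 3 z$
$\left(\left(-1 + 1\right) \left(-1 + 0\right) 6 \cdot 5 + V{\left(-3 \right)}\right)^{2} = \left(\left(-1 + 1\right) \left(-1 + 0\right) 6 \cdot 5 - -9\right)^{2} = \left(0 \left(-1\right) 6 \cdot 5 + 9\right)^{2} = \left(0 \cdot 6 \cdot 5 + 9\right)^{2} = \left(0 \cdot 5 + 9\right)^{2} = \left(0 + 9\right)^{2} = 9^{2} = 81$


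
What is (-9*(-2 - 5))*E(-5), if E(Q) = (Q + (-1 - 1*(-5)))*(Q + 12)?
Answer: -441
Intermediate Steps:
E(Q) = (4 + Q)*(12 + Q) (E(Q) = (Q + (-1 + 5))*(12 + Q) = (Q + 4)*(12 + Q) = (4 + Q)*(12 + Q))
(-9*(-2 - 5))*E(-5) = (-9*(-2 - 5))*(48 + (-5)² + 16*(-5)) = (-9*(-7))*(48 + 25 - 80) = 63*(-7) = -441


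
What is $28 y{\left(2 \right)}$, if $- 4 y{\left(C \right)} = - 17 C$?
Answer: $238$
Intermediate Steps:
$y{\left(C \right)} = \frac{17 C}{4}$ ($y{\left(C \right)} = - \frac{\left(-17\right) C}{4} = \frac{17 C}{4}$)
$28 y{\left(2 \right)} = 28 \cdot \frac{17}{4} \cdot 2 = 28 \cdot \frac{17}{2} = 238$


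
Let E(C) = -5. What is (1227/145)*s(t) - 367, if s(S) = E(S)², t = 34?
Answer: -4508/29 ≈ -155.45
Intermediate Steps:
s(S) = 25 (s(S) = (-5)² = 25)
(1227/145)*s(t) - 367 = (1227/145)*25 - 367 = 6135/29 - 367 = -4508/29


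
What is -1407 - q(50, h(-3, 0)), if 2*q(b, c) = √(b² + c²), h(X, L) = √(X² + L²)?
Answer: -1407 - √2509/2 ≈ -1432.0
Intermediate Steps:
h(X, L) = √(L² + X²)
q(b, c) = √(b² + c²)/2
-1407 - q(50, h(-3, 0)) = -1407 - √(50² + (√(0² + (-3)²))²)/2 = -1407 - √(2500 + (√(0 + 9))²)/2 = -1407 - √(2500 + (√9)²)/2 = -1407 - √(2500 + 3²)/2 = -1407 - √(2500 + 9)/2 = -1407 - √2509/2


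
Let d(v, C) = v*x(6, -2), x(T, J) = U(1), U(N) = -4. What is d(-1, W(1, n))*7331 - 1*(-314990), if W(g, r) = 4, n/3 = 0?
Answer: 344314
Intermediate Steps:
n = 0 (n = 3*0 = 0)
x(T, J) = -4
d(v, C) = -4*v (d(v, C) = v*(-4) = -4*v)
d(-1, W(1, n))*7331 - 1*(-314990) = -4*(-1)*7331 - 1*(-314990) = 4*7331 + 314990 = 29324 + 314990 = 344314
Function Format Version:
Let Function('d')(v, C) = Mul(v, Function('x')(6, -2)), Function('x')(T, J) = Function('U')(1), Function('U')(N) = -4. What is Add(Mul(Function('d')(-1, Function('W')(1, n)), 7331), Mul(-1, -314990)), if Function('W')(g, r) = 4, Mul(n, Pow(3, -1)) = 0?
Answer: 344314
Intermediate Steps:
n = 0 (n = Mul(3, 0) = 0)
Function('x')(T, J) = -4
Function('d')(v, C) = Mul(-4, v) (Function('d')(v, C) = Mul(v, -4) = Mul(-4, v))
Add(Mul(Function('d')(-1, Function('W')(1, n)), 7331), Mul(-1, -314990)) = Add(Mul(Mul(-4, -1), 7331), Mul(-1, -314990)) = Add(Mul(4, 7331), 314990) = Add(29324, 314990) = 344314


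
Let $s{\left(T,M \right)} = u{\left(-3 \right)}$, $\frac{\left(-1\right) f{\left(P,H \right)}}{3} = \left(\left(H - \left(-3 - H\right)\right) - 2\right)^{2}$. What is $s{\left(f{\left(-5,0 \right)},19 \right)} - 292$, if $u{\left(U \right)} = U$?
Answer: $-295$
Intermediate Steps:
$f{\left(P,H \right)} = - 3 \left(1 + 2 H\right)^{2}$ ($f{\left(P,H \right)} = - 3 \left(\left(H - \left(-3 - H\right)\right) - 2\right)^{2} = - 3 \left(\left(H + \left(3 + H\right)\right) - 2\right)^{2} = - 3 \left(\left(3 + 2 H\right) - 2\right)^{2} = - 3 \left(1 + 2 H\right)^{2}$)
$s{\left(T,M \right)} = -3$
$s{\left(f{\left(-5,0 \right)},19 \right)} - 292 = -3 - 292 = -295$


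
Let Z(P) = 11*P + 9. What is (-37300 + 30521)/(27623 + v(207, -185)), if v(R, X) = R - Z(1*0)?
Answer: -6779/27821 ≈ -0.24366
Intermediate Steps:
Z(P) = 9 + 11*P
v(R, X) = -9 + R (v(R, X) = R - (9 + 11*(1*0)) = R - (9 + 11*0) = R - (9 + 0) = R - 1*9 = R - 9 = -9 + R)
(-37300 + 30521)/(27623 + v(207, -185)) = (-37300 + 30521)/(27623 + (-9 + 207)) = -6779/(27623 + 198) = -6779/27821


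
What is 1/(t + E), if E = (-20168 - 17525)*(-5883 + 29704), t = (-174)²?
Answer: -1/897854677 ≈ -1.1138e-9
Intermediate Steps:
t = 30276
E = -897884953 (E = -37693*23821 = -897884953)
1/(t + E) = 1/(30276 - 897884953) = 1/(-897854677) = -1/897854677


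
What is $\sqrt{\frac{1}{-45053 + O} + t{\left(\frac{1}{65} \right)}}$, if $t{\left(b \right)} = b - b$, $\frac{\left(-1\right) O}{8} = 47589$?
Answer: $\frac{i \sqrt{425765}}{425765} \approx 0.0015326 i$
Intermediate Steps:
$O = -380712$ ($O = \left(-8\right) 47589 = -380712$)
$t{\left(b \right)} = 0$
$\sqrt{\frac{1}{-45053 + O} + t{\left(\frac{1}{65} \right)}} = \sqrt{\frac{1}{-45053 - 380712} + 0} = \sqrt{\frac{1}{-425765} + 0} = \sqrt{- \frac{1}{425765} + 0} = \sqrt{- \frac{1}{425765}} = \frac{i \sqrt{425765}}{425765}$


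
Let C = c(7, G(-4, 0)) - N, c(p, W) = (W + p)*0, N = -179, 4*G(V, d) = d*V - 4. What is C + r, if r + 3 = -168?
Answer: 8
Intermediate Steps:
G(V, d) = -1 + V*d/4 (G(V, d) = (d*V - 4)/4 = (V*d - 4)/4 = (-4 + V*d)/4 = -1 + V*d/4)
r = -171 (r = -3 - 168 = -171)
c(p, W) = 0
C = 179 (C = 0 - 1*(-179) = 0 + 179 = 179)
C + r = 179 - 171 = 8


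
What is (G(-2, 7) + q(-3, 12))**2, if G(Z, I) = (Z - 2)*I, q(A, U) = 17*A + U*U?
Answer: 4225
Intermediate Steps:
q(A, U) = U**2 + 17*A (q(A, U) = 17*A + U**2 = U**2 + 17*A)
G(Z, I) = I*(-2 + Z) (G(Z, I) = (-2 + Z)*I = I*(-2 + Z))
(G(-2, 7) + q(-3, 12))**2 = (7*(-2 - 2) + (12**2 + 17*(-3)))**2 = (7*(-4) + (144 - 51))**2 = (-28 + 93)**2 = 65**2 = 4225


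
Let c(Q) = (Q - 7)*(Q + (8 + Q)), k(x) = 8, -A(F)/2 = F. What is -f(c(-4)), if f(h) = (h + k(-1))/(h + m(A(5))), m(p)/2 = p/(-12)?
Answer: -24/5 ≈ -4.8000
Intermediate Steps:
A(F) = -2*F
m(p) = -p/6 (m(p) = 2*(p/(-12)) = 2*(p*(-1/12)) = 2*(-p/12) = -p/6)
c(Q) = (-7 + Q)*(8 + 2*Q)
f(h) = (8 + h)/(5/3 + h) (f(h) = (h + 8)/(h - (-1)*5/3) = (8 + h)/(h - ⅙*(-10)) = (8 + h)/(h + 5/3) = (8 + h)/(5/3 + h))
-f(c(-4)) = -3*(8 + (-56 - 6*(-4) + 2*(-4)²))/(5 + 3*(-56 - 6*(-4) + 2*(-4)²)) = -3*(8 + (-56 + 24 + 2*16))/(5 + 3*(-56 + 24 + 2*16)) = -3*(8 + (-56 + 24 + 32))/(5 + 3*(-56 + 24 + 32)) = -3*(8 + 0)/(5 + 3*0) = -3*8/(5 + 0) = -3*8/5 = -1*24/5 = -24/5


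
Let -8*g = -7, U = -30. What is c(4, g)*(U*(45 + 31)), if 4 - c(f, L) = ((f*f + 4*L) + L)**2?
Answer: 7499205/8 ≈ 9.3740e+5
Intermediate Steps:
g = 7/8 (g = -1/8*(-7) = 7/8 ≈ 0.87500)
c(f, L) = 4 - (f**2 + 5*L)**2 (c(f, L) = 4 - ((f*f + 4*L) + L)**2 = 4 - ((f**2 + 4*L) + L)**2 = 4 - (f**2 + 5*L)**2)
c(4, g)*(U*(45 + 31)) = (4 - (4**2 + 5*(7/8))**2)*(-30*(45 + 31)) = (4 - (16 + 35/8)**2)*(-30*76) = (4 - (163/8)**2)*(-2280) = (4 - 1*26569/64)*(-2280) = (4 - 26569/64)*(-2280) = -26313/64*(-2280) = 7499205/8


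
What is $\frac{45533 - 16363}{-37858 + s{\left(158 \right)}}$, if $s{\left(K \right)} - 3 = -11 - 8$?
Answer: $- \frac{14585}{18937} \approx -0.77019$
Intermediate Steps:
$s{\left(K \right)} = -16$ ($s{\left(K \right)} = 3 - 19 = -16$)
$\frac{45533 - 16363}{-37858 + s{\left(158 \right)}} = \frac{45533 - 16363}{-37858 - 16} = \frac{29170}{-37874} = 29170 \left(- \frac{1}{37874}\right) = - \frac{14585}{18937}$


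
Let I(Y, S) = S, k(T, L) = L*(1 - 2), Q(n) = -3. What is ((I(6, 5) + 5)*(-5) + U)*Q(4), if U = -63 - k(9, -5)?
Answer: 354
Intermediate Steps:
k(T, L) = -L (k(T, L) = L*(-1) = -L)
U = -68 (U = -63 - (-1)*(-5) = -63 - 1*5 = -63 - 5 = -68)
((I(6, 5) + 5)*(-5) + U)*Q(4) = ((5 + 5)*(-5) - 68)*(-3) = (10*(-5) - 68)*(-3) = (-50 - 68)*(-3) = -118*(-3) = 354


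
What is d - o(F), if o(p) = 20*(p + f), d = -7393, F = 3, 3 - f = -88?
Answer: -9273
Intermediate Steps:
f = 91 (f = 3 - 1*(-88) = 3 + 88 = 91)
o(p) = 1820 + 20*p (o(p) = 20*(p + 91) = 20*(91 + p) = 1820 + 20*p)
d - o(F) = -7393 - (1820 + 20*3) = -7393 - (1820 + 60) = -7393 - 1*1880 = -7393 - 1880 = -9273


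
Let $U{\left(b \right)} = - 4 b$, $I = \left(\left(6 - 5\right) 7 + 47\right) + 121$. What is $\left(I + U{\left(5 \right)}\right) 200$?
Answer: $31000$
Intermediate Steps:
$I = 175$ ($I = \left(1 \cdot 7 + 47\right) + 121 = \left(7 + 47\right) + 121 = 54 + 121 = 175$)
$\left(I + U{\left(5 \right)}\right) 200 = \left(175 - 20\right) 200 = 155 \cdot 200 = 31000$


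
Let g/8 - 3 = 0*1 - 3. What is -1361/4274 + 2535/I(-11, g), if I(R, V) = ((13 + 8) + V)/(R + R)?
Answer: -79463187/29918 ≈ -2656.0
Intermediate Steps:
g = 0 (g = 24 + 8*(0*1 - 3) = 24 + 8*(0 - 3) = 24 + 8*(-3) = 24 - 24 = 0)
I(R, V) = (21 + V)/(2*R) (I(R, V) = (21 + V)/((2*R)) = (21 + V)*(1/(2*R)) = (21 + V)/(2*R))
-1361/4274 + 2535/I(-11, g) = -1361/4274 + 2535/(((½)*(21 + 0)/(-11))) = -1361*1/4274 + 2535/(((½)*(-1/11)*21)) = -1361/4274 + 2535/(-21/22) = -1361/4274 + 2535*(-22/21) = -1361/4274 - 18590/7 = -79463187/29918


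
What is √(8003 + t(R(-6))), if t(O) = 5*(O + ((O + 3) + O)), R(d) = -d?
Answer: 2*√2027 ≈ 90.044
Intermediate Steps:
t(O) = 15 + 15*O (t(O) = 5*(O + ((3 + O) + O)) = 5*(O + (3 + 2*O)) = 5*(3 + 3*O) = 15 + 15*O)
√(8003 + t(R(-6))) = √(8003 + (15 + 15*(-1*(-6)))) = √(8003 + (15 + 15*6)) = √(8003 + (15 + 90)) = √(8003 + 105) = √8108 = 2*√2027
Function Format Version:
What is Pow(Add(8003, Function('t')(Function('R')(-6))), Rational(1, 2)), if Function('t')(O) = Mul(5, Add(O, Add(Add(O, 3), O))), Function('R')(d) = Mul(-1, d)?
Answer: Mul(2, Pow(2027, Rational(1, 2))) ≈ 90.044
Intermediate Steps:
Function('t')(O) = Add(15, Mul(15, O)) (Function('t')(O) = Mul(5, Add(O, Add(Add(3, O), O))) = Mul(5, Add(O, Add(3, Mul(2, O)))) = Mul(5, Add(3, Mul(3, O))) = Add(15, Mul(15, O)))
Pow(Add(8003, Function('t')(Function('R')(-6))), Rational(1, 2)) = Pow(Add(8003, Add(15, Mul(15, Mul(-1, -6)))), Rational(1, 2)) = Pow(Add(8003, Add(15, Mul(15, 6))), Rational(1, 2)) = Pow(Add(8003, Add(15, 90)), Rational(1, 2)) = Pow(Add(8003, 105), Rational(1, 2)) = Pow(8108, Rational(1, 2)) = Mul(2, Pow(2027, Rational(1, 2)))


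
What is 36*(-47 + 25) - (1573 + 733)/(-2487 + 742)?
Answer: -1379734/1745 ≈ -790.68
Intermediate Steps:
36*(-47 + 25) - (1573 + 733)/(-2487 + 742) = 36*(-22) - 2306/(-1745) = -792 - 2306*(-1)/1745 = -792 - 1*(-2306/1745) = -792 + 2306/1745 = -1379734/1745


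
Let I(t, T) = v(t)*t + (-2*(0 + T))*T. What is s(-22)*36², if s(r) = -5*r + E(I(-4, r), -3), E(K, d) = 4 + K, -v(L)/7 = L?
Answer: -1251936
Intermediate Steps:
v(L) = -7*L
I(t, T) = -7*t² - 2*T² (I(t, T) = (-7*t)*t + (-2*(0 + T))*T = -7*t² + (-2*T)*T = -7*t² - 2*T²)
s(r) = -108 - 5*r - 2*r² (s(r) = -5*r + (4 + (-7*(-4)² - 2*r²)) = -5*r + (4 + (-7*16 - 2*r²)) = -5*r + (4 + (-112 - 2*r²)) = -5*r + (-108 - 2*r²) = -108 - 5*r - 2*r²)
s(-22)*36² = (-108 - 5*(-22) - 2*(-22)²)*36² = (-108 + 110 - 2*484)*1296 = (-108 + 110 - 968)*1296 = -966*1296 = -1251936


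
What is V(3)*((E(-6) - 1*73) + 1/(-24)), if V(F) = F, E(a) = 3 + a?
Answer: -1825/8 ≈ -228.13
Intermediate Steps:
V(3)*((E(-6) - 1*73) + 1/(-24)) = 3*(((3 - 6) - 1*73) + 1/(-24)) = 3*((-3 - 73) - 1/24) = 3*(-76 - 1/24) = 3*(-1825/24) = -1825/8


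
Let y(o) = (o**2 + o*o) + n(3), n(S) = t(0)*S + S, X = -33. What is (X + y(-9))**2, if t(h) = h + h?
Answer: 17424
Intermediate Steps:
t(h) = 2*h
n(S) = S (n(S) = (2*0)*S + S = 0*S + S = 0 + S = S)
y(o) = 3 + 2*o**2 (y(o) = (o**2 + o*o) + 3 = (o**2 + o**2) + 3 = 2*o**2 + 3 = 3 + 2*o**2)
(X + y(-9))**2 = (-33 + (3 + 2*(-9)**2))**2 = (-33 + (3 + 2*81))**2 = (-33 + (3 + 162))**2 = (-33 + 165)**2 = 132**2 = 17424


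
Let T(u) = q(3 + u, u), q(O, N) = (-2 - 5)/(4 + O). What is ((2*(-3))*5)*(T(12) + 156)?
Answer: -88710/19 ≈ -4668.9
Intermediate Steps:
q(O, N) = -7/(4 + O)
T(u) = -7/(7 + u) (T(u) = -7/(4 + (3 + u)) = -7/(7 + u))
((2*(-3))*5)*(T(12) + 156) = ((2*(-3))*5)*(-7/(7 + 12) + 156) = (-6*5)*(-7/19 + 156) = -30*(-7*1/19 + 156) = -30*(-7/19 + 156) = -30*2957/19 = -88710/19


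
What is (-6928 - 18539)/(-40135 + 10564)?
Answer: 8489/9857 ≈ 0.86122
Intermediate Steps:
(-6928 - 18539)/(-40135 + 10564) = -25467/(-29571) = -25467*(-1/29571) = 8489/9857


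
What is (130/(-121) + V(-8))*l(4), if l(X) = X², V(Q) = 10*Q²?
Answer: 1236960/121 ≈ 10223.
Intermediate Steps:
(130/(-121) + V(-8))*l(4) = (130/(-121) + 10*(-8)²)*4² = (130*(-1/121) + 10*64)*16 = (-130/121 + 640)*16 = (77310/121)*16 = 1236960/121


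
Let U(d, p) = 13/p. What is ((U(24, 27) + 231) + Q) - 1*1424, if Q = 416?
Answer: -20966/27 ≈ -776.52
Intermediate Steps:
((U(24, 27) + 231) + Q) - 1*1424 = ((13/27 + 231) + 416) - 1*1424 = ((13*(1/27) + 231) + 416) - 1424 = ((13/27 + 231) + 416) - 1424 = (6250/27 + 416) - 1424 = 17482/27 - 1424 = -20966/27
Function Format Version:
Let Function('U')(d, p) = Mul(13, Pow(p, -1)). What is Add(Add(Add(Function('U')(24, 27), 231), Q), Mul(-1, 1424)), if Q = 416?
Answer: Rational(-20966, 27) ≈ -776.52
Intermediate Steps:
Add(Add(Add(Function('U')(24, 27), 231), Q), Mul(-1, 1424)) = Add(Add(Add(Mul(13, Pow(27, -1)), 231), 416), Mul(-1, 1424)) = Add(Add(Add(Mul(13, Rational(1, 27)), 231), 416), -1424) = Add(Add(Add(Rational(13, 27), 231), 416), -1424) = Add(Add(Rational(6250, 27), 416), -1424) = Add(Rational(17482, 27), -1424) = Rational(-20966, 27)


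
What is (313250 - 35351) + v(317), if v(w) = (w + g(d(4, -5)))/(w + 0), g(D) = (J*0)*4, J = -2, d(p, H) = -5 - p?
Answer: 277900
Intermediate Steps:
g(D) = 0 (g(D) = -2*0*4 = 0*4 = 0)
v(w) = 1 (v(w) = (w + 0)/(w + 0) = w/w = 1)
(313250 - 35351) + v(317) = (313250 - 35351) + 1 = 277899 + 1 = 277900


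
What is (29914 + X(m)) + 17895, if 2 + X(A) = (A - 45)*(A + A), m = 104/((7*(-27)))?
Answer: 1709504519/35721 ≈ 47857.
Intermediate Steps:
m = -104/189 (m = 104/(-189) = 104*(-1/189) = -104/189 ≈ -0.55026)
X(A) = -2 + 2*A*(-45 + A) (X(A) = -2 + (A - 45)*(A + A) = -2 + (-45 + A)*(2*A) = -2 + 2*A*(-45 + A))
(29914 + X(m)) + 17895 = (29914 + (-2 - 90*(-104/189) + 2*(-104/189)**2)) + 17895 = (29914 + (-2 + 1040/21 + 2*(10816/35721))) + 17895 = (29914 + (-2 + 1040/21 + 21632/35721)) + 17895 = (29914 + 1719230/35721) + 17895 = 1070277224/35721 + 17895 = 1709504519/35721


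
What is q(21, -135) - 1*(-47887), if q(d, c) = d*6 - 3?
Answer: 48010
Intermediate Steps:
q(d, c) = -3 + 6*d (q(d, c) = 6*d - 3 = -3 + 6*d)
q(21, -135) - 1*(-47887) = (-3 + 6*21) - 1*(-47887) = (-3 + 126) + 47887 = 123 + 47887 = 48010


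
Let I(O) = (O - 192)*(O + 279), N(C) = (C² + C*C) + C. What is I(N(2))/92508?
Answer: -2023/3558 ≈ -0.56858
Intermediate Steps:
N(C) = C + 2*C² (N(C) = (C² + C²) + C = 2*C² + C = C + 2*C²)
I(O) = (-192 + O)*(279 + O)
I(N(2))/92508 = (-53568 + (2*(1 + 2*2))² + 87*(2*(1 + 2*2)))/92508 = (-53568 + (2*(1 + 4))² + 87*(2*(1 + 4)))*(1/92508) = (-53568 + (2*5)² + 87*(2*5))*(1/92508) = (-53568 + 10² + 87*10)*(1/92508) = (-53568 + 100 + 870)*(1/92508) = -52598*1/92508 = -2023/3558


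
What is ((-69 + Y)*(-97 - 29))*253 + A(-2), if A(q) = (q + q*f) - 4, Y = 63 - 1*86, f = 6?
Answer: 2932758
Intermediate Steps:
Y = -23 (Y = 63 - 86 = -23)
A(q) = -4 + 7*q (A(q) = (q + q*6) - 4 = (q + 6*q) - 4 = 7*q - 4 = -4 + 7*q)
((-69 + Y)*(-97 - 29))*253 + A(-2) = ((-69 - 23)*(-97 - 29))*253 + (-4 + 7*(-2)) = -92*(-126)*253 + (-4 - 14) = 11592*253 - 18 = 2932776 - 18 = 2932758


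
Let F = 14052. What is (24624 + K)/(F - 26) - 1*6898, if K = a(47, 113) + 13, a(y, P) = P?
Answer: -48363299/7013 ≈ -6896.2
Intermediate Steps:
K = 126 (K = 113 + 13 = 126)
(24624 + K)/(F - 26) - 1*6898 = (24624 + 126)/(14052 - 26) - 1*6898 = 24750/14026 - 6898 = 24750*(1/14026) - 6898 = 12375/7013 - 6898 = -48363299/7013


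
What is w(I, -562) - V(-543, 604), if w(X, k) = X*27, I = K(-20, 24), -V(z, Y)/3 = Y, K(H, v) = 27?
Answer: 2541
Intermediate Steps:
V(z, Y) = -3*Y
I = 27
w(X, k) = 27*X
w(I, -562) - V(-543, 604) = 27*27 - (-3)*604 = 729 - 1*(-1812) = 729 + 1812 = 2541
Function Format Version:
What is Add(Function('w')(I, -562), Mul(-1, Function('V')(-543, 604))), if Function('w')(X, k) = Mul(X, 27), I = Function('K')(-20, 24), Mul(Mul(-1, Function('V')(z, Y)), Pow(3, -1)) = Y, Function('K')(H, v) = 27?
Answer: 2541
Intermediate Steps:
Function('V')(z, Y) = Mul(-3, Y)
I = 27
Function('w')(X, k) = Mul(27, X)
Add(Function('w')(I, -562), Mul(-1, Function('V')(-543, 604))) = Add(Mul(27, 27), Mul(-1, Mul(-3, 604))) = Add(729, Mul(-1, -1812)) = Add(729, 1812) = 2541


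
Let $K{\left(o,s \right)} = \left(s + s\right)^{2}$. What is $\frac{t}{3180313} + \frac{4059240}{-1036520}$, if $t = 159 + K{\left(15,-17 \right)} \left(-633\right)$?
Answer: $- \frac{341699009310}{82411450769} \approx -4.1463$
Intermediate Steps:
$K{\left(o,s \right)} = 4 s^{2}$ ($K{\left(o,s \right)} = \left(2 s\right)^{2} = 4 s^{2}$)
$t = -731589$ ($t = 159 + 4 \left(-17\right)^{2} \left(-633\right) = 159 + 4 \cdot 289 \left(-633\right) = 159 + 1156 \left(-633\right) = 159 - 731748 = -731589$)
$\frac{t}{3180313} + \frac{4059240}{-1036520} = - \frac{731589}{3180313} + \frac{4059240}{-1036520} = \left(-731589\right) \frac{1}{3180313} + 4059240 \left(- \frac{1}{1036520}\right) = - \frac{731589}{3180313} - \frac{101481}{25913} = - \frac{341699009310}{82411450769}$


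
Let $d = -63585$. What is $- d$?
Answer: $63585$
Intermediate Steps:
$- d = \left(-1\right) \left(-63585\right) = 63585$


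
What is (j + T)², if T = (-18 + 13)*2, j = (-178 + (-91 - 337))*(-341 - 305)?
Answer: 153245629156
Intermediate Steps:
j = 391476 (j = (-178 - 428)*(-646) = -606*(-646) = 391476)
T = -10 (T = -5*2 = -10)
(j + T)² = (391476 - 10)² = 391466² = 153245629156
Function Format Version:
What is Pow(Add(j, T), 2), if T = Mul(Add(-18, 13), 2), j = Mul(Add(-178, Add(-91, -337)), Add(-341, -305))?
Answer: 153245629156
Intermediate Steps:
j = 391476 (j = Mul(Add(-178, -428), -646) = Mul(-606, -646) = 391476)
T = -10 (T = Mul(-5, 2) = -10)
Pow(Add(j, T), 2) = Pow(Add(391476, -10), 2) = Pow(391466, 2) = 153245629156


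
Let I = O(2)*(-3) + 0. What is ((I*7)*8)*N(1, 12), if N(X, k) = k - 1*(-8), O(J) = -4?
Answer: 13440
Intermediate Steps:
N(X, k) = 8 + k (N(X, k) = k + 8 = 8 + k)
I = 12 (I = -4*(-3) + 0 = 12 + 0 = 12)
((I*7)*8)*N(1, 12) = ((12*7)*8)*(8 + 12) = (84*8)*20 = 672*20 = 13440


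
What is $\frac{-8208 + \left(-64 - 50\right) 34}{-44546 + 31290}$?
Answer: $\frac{3021}{3314} \approx 0.91159$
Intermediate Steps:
$\frac{-8208 + \left(-64 - 50\right) 34}{-44546 + 31290} = \frac{-8208 - 3876}{-13256} = \left(-8208 - 3876\right) \left(- \frac{1}{13256}\right) = \left(-12084\right) \left(- \frac{1}{13256}\right) = \frac{3021}{3314}$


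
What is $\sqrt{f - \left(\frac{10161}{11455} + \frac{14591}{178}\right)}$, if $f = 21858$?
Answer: $\frac{\sqrt{90529718220474430}}{2038990} \approx 147.56$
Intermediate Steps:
$\sqrt{f - \left(\frac{10161}{11455} + \frac{14591}{178}\right)} = \sqrt{21858 - \left(\frac{10161}{11455} + \frac{14591}{178}\right)} = \sqrt{21858 - \frac{168948563}{2038990}} = \sqrt{\frac{44399294857}{2038990}} = \frac{\sqrt{90529718220474430}}{2038990}$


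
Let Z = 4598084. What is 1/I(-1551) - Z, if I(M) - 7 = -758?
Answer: -3453161085/751 ≈ -4.5981e+6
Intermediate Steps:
I(M) = -751 (I(M) = 7 - 758 = -751)
1/I(-1551) - Z = 1/(-751) - 1*4598084 = -1/751 - 4598084 = -3453161085/751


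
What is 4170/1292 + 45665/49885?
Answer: 26701963/6445142 ≈ 4.1430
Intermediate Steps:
4170/1292 + 45665/49885 = 4170*(1/1292) + 45665*(1/49885) = 2085/646 + 9133/9977 = 26701963/6445142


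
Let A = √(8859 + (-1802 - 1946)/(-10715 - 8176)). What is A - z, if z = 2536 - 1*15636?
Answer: 13100 + √351286786583/6297 ≈ 13194.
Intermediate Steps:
z = -13100 (z = 2536 - 15636 = -13100)
A = √351286786583/6297 (A = √(8859 - 3748/(-18891)) = √(8859 - 3748*(-1/18891)) = √(8859 + 3748/18891) = √(167359117/18891) = √351286786583/6297 ≈ 94.123)
A - z = √351286786583/6297 - 1*(-13100) = √351286786583/6297 + 13100 = 13100 + √351286786583/6297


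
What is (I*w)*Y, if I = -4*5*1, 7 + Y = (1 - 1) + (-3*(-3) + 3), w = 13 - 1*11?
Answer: -200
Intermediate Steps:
w = 2 (w = 13 - 11 = 2)
Y = 5 (Y = -7 + ((1 - 1) + (-3*(-3) + 3)) = -7 + (0 + (9 + 3)) = -7 + (0 + 12) = -7 + 12 = 5)
I = -20 (I = -20*1 = -20)
(I*w)*Y = -20*2*5 = -40*5 = -200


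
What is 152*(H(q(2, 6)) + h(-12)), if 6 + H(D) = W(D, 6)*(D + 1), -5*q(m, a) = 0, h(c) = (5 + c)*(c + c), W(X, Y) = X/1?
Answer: 24624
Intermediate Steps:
W(X, Y) = X (W(X, Y) = X*1 = X)
h(c) = 2*c*(5 + c) (h(c) = (5 + c)*(2*c) = 2*c*(5 + c))
q(m, a) = 0 (q(m, a) = -⅕*0 = 0)
H(D) = -6 + D*(1 + D) (H(D) = -6 + D*(D + 1) = -6 + D*(1 + D))
152*(H(q(2, 6)) + h(-12)) = 152*((-6 + 0 + 0²) + 2*(-12)*(5 - 12)) = 152*((-6 + 0 + 0) + 2*(-12)*(-7)) = 152*(-6 + 168) = 152*162 = 24624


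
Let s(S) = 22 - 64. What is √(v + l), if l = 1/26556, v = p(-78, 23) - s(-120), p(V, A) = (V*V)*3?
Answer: √3225328872135/13278 ≈ 135.26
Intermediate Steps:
p(V, A) = 3*V² (p(V, A) = V²*3 = 3*V²)
s(S) = -42
v = 18294 (v = 3*(-78)² - 1*(-42) = 3*6084 + 42 = 18252 + 42 = 18294)
l = 1/26556 ≈ 3.7656e-5
√(v + l) = √(18294 + 1/26556) = √(485815465/26556) = √3225328872135/13278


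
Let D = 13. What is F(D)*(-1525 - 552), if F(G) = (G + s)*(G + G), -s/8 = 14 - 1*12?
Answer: 162006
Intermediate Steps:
s = -16 (s = -8*(14 - 1*12) = -8*(14 - 12) = -8*2 = -16)
F(G) = 2*G*(-16 + G) (F(G) = (G - 16)*(G + G) = (-16 + G)*(2*G) = 2*G*(-16 + G))
F(D)*(-1525 - 552) = (2*13*(-16 + 13))*(-1525 - 552) = (2*13*(-3))*(-2077) = -78*(-2077) = 162006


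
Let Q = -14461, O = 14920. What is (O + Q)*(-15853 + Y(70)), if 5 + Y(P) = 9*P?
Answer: -6989652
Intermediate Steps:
Y(P) = -5 + 9*P
(O + Q)*(-15853 + Y(70)) = (14920 - 14461)*(-15853 + (-5 + 9*70)) = 459*(-15853 + (-5 + 630)) = 459*(-15853 + 625) = 459*(-15228) = -6989652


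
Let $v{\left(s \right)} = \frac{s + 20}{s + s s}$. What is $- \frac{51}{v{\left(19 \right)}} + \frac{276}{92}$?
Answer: $- \frac{6421}{13} \approx -493.92$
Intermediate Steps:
$v{\left(s \right)} = \frac{20 + s}{s + s^{2}}$
$- \frac{51}{v{\left(19 \right)}} + \frac{276}{92} = - \frac{51}{\frac{1}{19} \frac{1}{1 + 19} \left(20 + 19\right)} + \frac{276}{92} = - \frac{51}{\frac{1}{19} \cdot \frac{1}{20} \cdot 39} + 276 \cdot \frac{1}{92} = - \frac{51}{\frac{1}{19} \cdot \frac{1}{20} \cdot 39} + 3 = - \frac{51}{\frac{39}{380}} + 3 = \left(-51\right) \frac{380}{39} + 3 = - \frac{6460}{13} + 3 = - \frac{6421}{13}$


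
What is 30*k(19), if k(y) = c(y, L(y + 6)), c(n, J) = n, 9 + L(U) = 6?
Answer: 570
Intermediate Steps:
L(U) = -3 (L(U) = -9 + 6 = -3)
k(y) = y
30*k(19) = 30*19 = 570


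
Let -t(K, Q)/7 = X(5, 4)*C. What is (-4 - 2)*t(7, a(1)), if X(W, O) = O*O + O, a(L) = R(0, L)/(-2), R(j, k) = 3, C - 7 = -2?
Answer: 4200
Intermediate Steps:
C = 5 (C = 7 - 2 = 5)
a(L) = -3/2 (a(L) = 3/(-2) = 3*(-1/2) = -3/2)
X(W, O) = O + O**2 (X(W, O) = O**2 + O = O + O**2)
t(K, Q) = -700 (t(K, Q) = -7*4*(1 + 4)*5 = -7*4*5*5 = -140*5 = -7*100 = -700)
(-4 - 2)*t(7, a(1)) = (-4 - 2)*(-700) = -6*(-700) = 4200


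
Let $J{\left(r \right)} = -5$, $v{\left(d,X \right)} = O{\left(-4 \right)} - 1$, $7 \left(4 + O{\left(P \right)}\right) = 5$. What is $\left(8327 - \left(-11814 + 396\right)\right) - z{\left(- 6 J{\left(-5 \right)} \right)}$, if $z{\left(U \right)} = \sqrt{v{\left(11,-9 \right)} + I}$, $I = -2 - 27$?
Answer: $19745 - \frac{i \sqrt{1631}}{7} \approx 19745.0 - 5.7694 i$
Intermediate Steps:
$O{\left(P \right)} = - \frac{23}{7}$ ($O{\left(P \right)} = -4 + \frac{1}{7} \cdot 5 = -4 + \frac{5}{7} = - \frac{23}{7}$)
$v{\left(d,X \right)} = - \frac{30}{7}$ ($v{\left(d,X \right)} = - \frac{23}{7} - 1 = - \frac{30}{7}$)
$I = -29$ ($I = -2 - 27 = -29$)
$z{\left(U \right)} = \frac{i \sqrt{1631}}{7}$ ($z{\left(U \right)} = \sqrt{- \frac{30}{7} - 29} = \sqrt{- \frac{233}{7}} = \frac{i \sqrt{1631}}{7}$)
$\left(8327 - \left(-11814 + 396\right)\right) - z{\left(- 6 J{\left(-5 \right)} \right)} = \left(8327 - \left(-11814 + 396\right)\right) - \frac{i \sqrt{1631}}{7} = \left(8327 - -11418\right) - \frac{i \sqrt{1631}}{7} = \left(8327 + 11418\right) - \frac{i \sqrt{1631}}{7} = 19745 - \frac{i \sqrt{1631}}{7}$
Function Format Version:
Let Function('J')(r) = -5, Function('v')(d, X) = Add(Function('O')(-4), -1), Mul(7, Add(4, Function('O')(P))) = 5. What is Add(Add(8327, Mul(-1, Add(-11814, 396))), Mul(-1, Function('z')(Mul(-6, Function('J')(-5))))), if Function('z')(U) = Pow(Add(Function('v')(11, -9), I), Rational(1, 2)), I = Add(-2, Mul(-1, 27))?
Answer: Add(19745, Mul(Rational(-1, 7), I, Pow(1631, Rational(1, 2)))) ≈ Add(19745., Mul(-5.7694, I))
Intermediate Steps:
Function('O')(P) = Rational(-23, 7) (Function('O')(P) = Add(-4, Mul(Rational(1, 7), 5)) = Add(-4, Rational(5, 7)) = Rational(-23, 7))
Function('v')(d, X) = Rational(-30, 7) (Function('v')(d, X) = Add(Rational(-23, 7), -1) = Rational(-30, 7))
I = -29 (I = Add(-2, -27) = -29)
Function('z')(U) = Mul(Rational(1, 7), I, Pow(1631, Rational(1, 2))) (Function('z')(U) = Pow(Add(Rational(-30, 7), -29), Rational(1, 2)) = Pow(Rational(-233, 7), Rational(1, 2)) = Mul(Rational(1, 7), I, Pow(1631, Rational(1, 2))))
Add(Add(8327, Mul(-1, Add(-11814, 396))), Mul(-1, Function('z')(Mul(-6, Function('J')(-5))))) = Add(Add(8327, Mul(-1, Add(-11814, 396))), Mul(-1, Mul(Rational(1, 7), I, Pow(1631, Rational(1, 2))))) = Add(Add(8327, Mul(-1, -11418)), Mul(Rational(-1, 7), I, Pow(1631, Rational(1, 2)))) = Add(Add(8327, 11418), Mul(Rational(-1, 7), I, Pow(1631, Rational(1, 2)))) = Add(19745, Mul(Rational(-1, 7), I, Pow(1631, Rational(1, 2))))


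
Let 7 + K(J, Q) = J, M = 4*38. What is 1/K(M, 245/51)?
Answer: 1/145 ≈ 0.0068966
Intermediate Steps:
M = 152
K(J, Q) = -7 + J
1/K(M, 245/51) = 1/(-7 + 152) = 1/145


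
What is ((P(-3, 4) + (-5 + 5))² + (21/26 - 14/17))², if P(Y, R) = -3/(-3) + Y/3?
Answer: 49/195364 ≈ 0.00025081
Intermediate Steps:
P(Y, R) = 1 + Y/3 (P(Y, R) = -3*(-⅓) + Y*(⅓) = 1 + Y/3)
((P(-3, 4) + (-5 + 5))² + (21/26 - 14/17))² = (((1 + (⅓)*(-3)) + (-5 + 5))² + (21/26 - 14/17))² = (((1 - 1) + 0)² + (21*(1/26) - 14*1/17))² = ((0 + 0)² + (21/26 - 14/17))² = (0² - 7/442)² = (0 - 7/442)² = (-7/442)² = 49/195364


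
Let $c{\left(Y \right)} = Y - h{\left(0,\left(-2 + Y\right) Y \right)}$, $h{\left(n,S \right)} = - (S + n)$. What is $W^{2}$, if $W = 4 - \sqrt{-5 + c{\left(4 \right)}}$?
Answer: $\left(4 - \sqrt{7}\right)^{2} \approx 1.834$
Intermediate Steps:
$h{\left(n,S \right)} = - S - n$
$c{\left(Y \right)} = Y + Y \left(-2 + Y\right)$ ($c{\left(Y \right)} = Y - \left(- \left(-2 + Y\right) Y - 0\right) = Y - \left(- Y \left(-2 + Y\right) + 0\right) = Y - - Y \left(-2 + Y\right) = Y + Y \left(-2 + Y\right)$)
$W = 4 - \sqrt{7}$ ($W = 4 - \sqrt{-5 + 4 \left(-1 + 4\right)} = 4 - \sqrt{-5 + 4 \cdot 3} = 4 - \sqrt{-5 + 12} = 4 - \sqrt{7} \approx 1.3542$)
$W^{2} = \left(4 - \sqrt{7}\right)^{2}$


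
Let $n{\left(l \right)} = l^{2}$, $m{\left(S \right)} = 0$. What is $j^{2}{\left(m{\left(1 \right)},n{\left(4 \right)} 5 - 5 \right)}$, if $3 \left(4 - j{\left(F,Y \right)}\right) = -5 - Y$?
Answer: $\frac{8464}{9} \approx 940.44$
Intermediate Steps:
$j{\left(F,Y \right)} = \frac{17}{3} + \frac{Y}{3}$ ($j{\left(F,Y \right)} = 4 - \frac{-5 - Y}{3} = 4 + \left(\frac{5}{3} + \frac{Y}{3}\right) = \frac{17}{3} + \frac{Y}{3}$)
$j^{2}{\left(m{\left(1 \right)},n{\left(4 \right)} 5 - 5 \right)} = \left(\frac{17}{3} + \frac{4^{2} \cdot 5 - 5}{3}\right)^{2} = \left(\frac{17}{3} + \frac{16 \cdot 5 - 5}{3}\right)^{2} = \left(\frac{17}{3} + \frac{80 - 5}{3}\right)^{2} = \left(\frac{17}{3} + \frac{1}{3} \cdot 75\right)^{2} = \left(\frac{17}{3} + 25\right)^{2} = \left(\frac{92}{3}\right)^{2} = \frac{8464}{9}$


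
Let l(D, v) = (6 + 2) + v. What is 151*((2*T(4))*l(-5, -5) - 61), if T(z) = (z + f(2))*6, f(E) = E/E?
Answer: 17969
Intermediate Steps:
f(E) = 1
l(D, v) = 8 + v
T(z) = 6 + 6*z (T(z) = (z + 1)*6 = (1 + z)*6 = 6 + 6*z)
151*((2*T(4))*l(-5, -5) - 61) = 151*((2*(6 + 6*4))*(8 - 5) - 61) = 151*((2*(6 + 24))*3 - 61) = 151*((2*30)*3 - 61) = 151*(60*3 - 61) = 151*(180 - 61) = 151*119 = 17969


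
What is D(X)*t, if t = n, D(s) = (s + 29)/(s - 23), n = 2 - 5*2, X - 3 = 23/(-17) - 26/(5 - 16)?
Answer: 49384/3551 ≈ 13.907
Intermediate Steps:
X = 750/187 (X = 3 + (23/(-17) - 26/(5 - 16)) = 3 + (23*(-1/17) - 26/(-11)) = 3 + (-23/17 - 26*(-1/11)) = 3 + (-23/17 + 26/11) = 3 + 189/187 = 750/187 ≈ 4.0107)
n = -8 (n = 2 - 10 = -8)
D(s) = (29 + s)/(-23 + s)
t = -8
D(X)*t = ((29 + 750/187)/(-23 + 750/187))*(-8) = ((6173/187)/(-3551/187))*(-8) = -187/3551*6173/187*(-8) = -6173/3551*(-8) = 49384/3551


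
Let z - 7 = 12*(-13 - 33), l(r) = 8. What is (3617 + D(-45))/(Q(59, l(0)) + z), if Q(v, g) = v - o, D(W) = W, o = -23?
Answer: -3572/463 ≈ -7.7149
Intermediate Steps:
Q(v, g) = 23 + v (Q(v, g) = v - 1*(-23) = v + 23 = 23 + v)
z = -545 (z = 7 + 12*(-13 - 33) = 7 + 12*(-46) = 7 - 552 = -545)
(3617 + D(-45))/(Q(59, l(0)) + z) = (3617 - 45)/((23 + 59) - 545) = 3572/(82 - 545) = 3572/(-463) = 3572*(-1/463) = -3572/463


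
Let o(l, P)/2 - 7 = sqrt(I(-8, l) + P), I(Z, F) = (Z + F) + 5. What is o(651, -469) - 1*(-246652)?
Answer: 246666 + 2*sqrt(179) ≈ 2.4669e+5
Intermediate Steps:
I(Z, F) = 5 + F + Z (I(Z, F) = (F + Z) + 5 = 5 + F + Z)
o(l, P) = 14 + 2*sqrt(-3 + P + l) (o(l, P) = 14 + 2*sqrt((5 + l - 8) + P) = 14 + 2*sqrt((-3 + l) + P) = 14 + 2*sqrt(-3 + P + l))
o(651, -469) - 1*(-246652) = (14 + 2*sqrt(-3 - 469 + 651)) - 1*(-246652) = (14 + 2*sqrt(179)) + 246652 = 246666 + 2*sqrt(179)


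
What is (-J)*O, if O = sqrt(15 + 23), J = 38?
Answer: -38*sqrt(38) ≈ -234.25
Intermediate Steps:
O = sqrt(38) ≈ 6.1644
(-J)*O = (-1*38)*sqrt(38) = -38*sqrt(38)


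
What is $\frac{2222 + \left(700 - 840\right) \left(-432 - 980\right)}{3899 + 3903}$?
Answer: $\frac{99951}{3901} \approx 25.622$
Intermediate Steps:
$\frac{2222 + \left(700 - 840\right) \left(-432 - 980\right)}{3899 + 3903} = \frac{2222 - -197680}{7802} = \left(2222 + 197680\right) \frac{1}{7802} = 199902 \cdot \frac{1}{7802} = \frac{99951}{3901}$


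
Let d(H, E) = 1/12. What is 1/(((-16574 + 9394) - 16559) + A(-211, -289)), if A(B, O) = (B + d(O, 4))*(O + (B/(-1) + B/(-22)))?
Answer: -264/2457941 ≈ -0.00010741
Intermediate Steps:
d(H, E) = 1/12
A(B, O) = (1/12 + B)*(O - 23*B/22) (A(B, O) = (B + 1/12)*(O + (B/(-1) + B/(-22))) = (1/12 + B)*(O + (B*(-1) + B*(-1/22))) = (1/12 + B)*(O + (-B - B/22)) = (1/12 + B)*(O - 23*B/22))
1/(((-16574 + 9394) - 16559) + A(-211, -289)) = 1/(((-16574 + 9394) - 16559) + (-23/22*(-211)² - 23/264*(-211) + (1/12)*(-289) - 211*(-289))) = 1/((-7180 - 16559) + (-23/22*44521 + 4853/264 - 289/12 + 60979)) = 1/(-23739 + (-1023983/22 + 4853/264 - 289/12 + 60979)) = 1/(-23739 + 3809155/264) = 1/(-2457941/264) = -264/2457941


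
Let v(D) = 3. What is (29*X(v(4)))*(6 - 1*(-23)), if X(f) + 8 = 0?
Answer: -6728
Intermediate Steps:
X(f) = -8 (X(f) = -8 + 0 = -8)
(29*X(v(4)))*(6 - 1*(-23)) = (29*(-8))*(6 - 1*(-23)) = -232*(6 + 23) = -232*29 = -6728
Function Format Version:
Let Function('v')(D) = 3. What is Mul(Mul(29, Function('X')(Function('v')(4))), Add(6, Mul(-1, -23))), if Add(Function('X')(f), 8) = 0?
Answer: -6728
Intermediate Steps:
Function('X')(f) = -8 (Function('X')(f) = Add(-8, 0) = -8)
Mul(Mul(29, Function('X')(Function('v')(4))), Add(6, Mul(-1, -23))) = Mul(Mul(29, -8), Add(6, Mul(-1, -23))) = Mul(-232, Add(6, 23)) = Mul(-232, 29) = -6728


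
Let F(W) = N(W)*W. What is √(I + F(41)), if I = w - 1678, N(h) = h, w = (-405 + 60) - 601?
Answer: I*√943 ≈ 30.708*I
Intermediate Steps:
w = -946 (w = -345 - 601 = -946)
F(W) = W² (F(W) = W*W = W²)
I = -2624 (I = -946 - 1678 = -2624)
√(I + F(41)) = √(-2624 + 41²) = √(-2624 + 1681) = √(-943) = I*√943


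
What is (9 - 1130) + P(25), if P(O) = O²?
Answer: -496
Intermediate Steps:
(9 - 1130) + P(25) = (9 - 1130) + 25² = -1121 + 625 = -496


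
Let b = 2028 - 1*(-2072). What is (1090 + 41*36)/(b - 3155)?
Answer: 2566/945 ≈ 2.7153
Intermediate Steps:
b = 4100 (b = 2028 + 2072 = 4100)
(1090 + 41*36)/(b - 3155) = (1090 + 41*36)/(4100 - 3155) = (1090 + 1476)/945 = 2566*(1/945) = 2566/945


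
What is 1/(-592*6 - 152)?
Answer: -1/3704 ≈ -0.00026998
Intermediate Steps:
1/(-592*6 - 152) = 1/(-148*24 - 152) = 1/(-3552 - 152) = 1/(-3704) = -1/3704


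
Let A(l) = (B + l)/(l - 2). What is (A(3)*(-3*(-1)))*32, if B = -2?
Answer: 96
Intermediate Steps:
A(l) = 1 (A(l) = (-2 + l)/(l - 2) = (-2 + l)/(-2 + l) = 1)
(A(3)*(-3*(-1)))*32 = (1*(-3*(-1)))*32 = (1*3)*32 = 3*32 = 96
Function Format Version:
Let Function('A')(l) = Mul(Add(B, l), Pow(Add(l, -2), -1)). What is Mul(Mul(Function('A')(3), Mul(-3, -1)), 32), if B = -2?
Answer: 96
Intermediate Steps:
Function('A')(l) = 1 (Function('A')(l) = Mul(Add(-2, l), Pow(Add(l, -2), -1)) = Mul(Add(-2, l), Pow(Add(-2, l), -1)) = 1)
Mul(Mul(Function('A')(3), Mul(-3, -1)), 32) = Mul(Mul(1, Mul(-3, -1)), 32) = Mul(Mul(1, 3), 32) = Mul(3, 32) = 96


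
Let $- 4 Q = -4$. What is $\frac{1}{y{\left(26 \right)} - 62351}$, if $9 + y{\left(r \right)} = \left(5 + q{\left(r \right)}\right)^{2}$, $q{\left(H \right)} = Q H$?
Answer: $- \frac{1}{61399} \approx -1.6287 \cdot 10^{-5}$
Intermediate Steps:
$Q = 1$ ($Q = \left(- \frac{1}{4}\right) \left(-4\right) = 1$)
$q{\left(H \right)} = H$ ($q{\left(H \right)} = 1 H = H$)
$y{\left(r \right)} = -9 + \left(5 + r\right)^{2}$
$\frac{1}{y{\left(26 \right)} - 62351} = \frac{1}{\left(-9 + \left(5 + 26\right)^{2}\right) - 62351} = \frac{1}{\left(-9 + 31^{2}\right) - 62351} = \frac{1}{\left(-9 + 961\right) - 62351} = \frac{1}{952 - 62351} = \frac{1}{-61399} = - \frac{1}{61399}$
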